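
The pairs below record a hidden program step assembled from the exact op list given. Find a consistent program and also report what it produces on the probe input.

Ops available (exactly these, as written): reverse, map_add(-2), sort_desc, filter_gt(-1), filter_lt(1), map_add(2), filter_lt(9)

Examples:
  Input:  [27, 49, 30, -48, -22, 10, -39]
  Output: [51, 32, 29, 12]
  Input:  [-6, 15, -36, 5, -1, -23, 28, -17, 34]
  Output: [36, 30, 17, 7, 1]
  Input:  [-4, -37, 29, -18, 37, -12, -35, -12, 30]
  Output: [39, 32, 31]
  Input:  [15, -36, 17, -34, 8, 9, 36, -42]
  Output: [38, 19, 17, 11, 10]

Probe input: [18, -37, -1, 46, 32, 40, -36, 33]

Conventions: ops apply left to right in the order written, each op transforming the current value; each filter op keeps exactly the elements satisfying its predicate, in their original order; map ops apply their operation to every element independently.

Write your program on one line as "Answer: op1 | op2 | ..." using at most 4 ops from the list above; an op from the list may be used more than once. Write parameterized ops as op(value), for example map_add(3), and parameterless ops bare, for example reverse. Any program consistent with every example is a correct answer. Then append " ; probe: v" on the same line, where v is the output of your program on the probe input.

sort_desc | map_add(2) | filter_gt(-1) ; probe: [48, 42, 35, 34, 20, 1]

Check, running the answer program on each example:
  [27, 49, 30, -48, -22, 10, -39] -> [49, 30, 27, 10, -22, -39, -48] -> [51, 32, 29, 12, -20, -37, -46] -> [51, 32, 29, 12]
  [-6, 15, -36, 5, -1, -23, 28, -17, 34] -> [34, 28, 15, 5, -1, -6, -17, -23, -36] -> [36, 30, 17, 7, 1, -4, -15, -21, -34] -> [36, 30, 17, 7, 1]
  [-4, -37, 29, -18, 37, -12, -35, -12, 30] -> [37, 30, 29, -4, -12, -12, -18, -35, -37] -> [39, 32, 31, -2, -10, -10, -16, -33, -35] -> [39, 32, 31]
  [15, -36, 17, -34, 8, 9, 36, -42] -> [36, 17, 15, 9, 8, -34, -36, -42] -> [38, 19, 17, 11, 10, -32, -34, -40] -> [38, 19, 17, 11, 10]
  probe: [18, -37, -1, 46, 32, 40, -36, 33] -> [46, 40, 33, 32, 18, -1, -36, -37] -> [48, 42, 35, 34, 20, 1, -34, -35] -> [48, 42, 35, 34, 20, 1]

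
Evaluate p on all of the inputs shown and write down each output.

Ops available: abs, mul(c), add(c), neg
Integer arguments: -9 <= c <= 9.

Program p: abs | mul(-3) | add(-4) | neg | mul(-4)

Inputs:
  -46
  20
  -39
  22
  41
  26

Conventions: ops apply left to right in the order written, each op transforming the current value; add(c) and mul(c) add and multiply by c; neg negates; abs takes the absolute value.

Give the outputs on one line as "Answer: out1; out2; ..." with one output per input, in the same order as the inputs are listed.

-568; -256; -484; -280; -508; -328

Execution, op by op:
  -46 -> 46 -> -138 -> -142 -> 142 -> -568
  20 -> 20 -> -60 -> -64 -> 64 -> -256
  -39 -> 39 -> -117 -> -121 -> 121 -> -484
  22 -> 22 -> -66 -> -70 -> 70 -> -280
  41 -> 41 -> -123 -> -127 -> 127 -> -508
  26 -> 26 -> -78 -> -82 -> 82 -> -328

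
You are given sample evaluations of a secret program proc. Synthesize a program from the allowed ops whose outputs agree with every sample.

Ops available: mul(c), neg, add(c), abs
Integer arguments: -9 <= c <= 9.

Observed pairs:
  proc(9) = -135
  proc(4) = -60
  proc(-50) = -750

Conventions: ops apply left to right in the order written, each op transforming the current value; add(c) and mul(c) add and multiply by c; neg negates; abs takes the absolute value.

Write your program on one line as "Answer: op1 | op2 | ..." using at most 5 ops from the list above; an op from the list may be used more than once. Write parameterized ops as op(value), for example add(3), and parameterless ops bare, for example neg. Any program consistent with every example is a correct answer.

neg | abs | neg | mul(-3) | mul(-5)

Check, running the answer program on each example:
  9 -> -9 -> 9 -> -9 -> 27 -> -135
  4 -> -4 -> 4 -> -4 -> 12 -> -60
  -50 -> 50 -> 50 -> -50 -> 150 -> -750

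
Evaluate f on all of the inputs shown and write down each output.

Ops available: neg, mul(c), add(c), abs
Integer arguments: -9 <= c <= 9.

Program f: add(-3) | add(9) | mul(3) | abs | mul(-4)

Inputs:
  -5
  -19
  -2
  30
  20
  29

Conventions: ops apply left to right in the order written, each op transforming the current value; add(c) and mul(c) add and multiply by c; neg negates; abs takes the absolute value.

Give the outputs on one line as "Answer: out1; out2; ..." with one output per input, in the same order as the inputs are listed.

Execution, op by op:
  -5 -> -8 -> 1 -> 3 -> 3 -> -12
  -19 -> -22 -> -13 -> -39 -> 39 -> -156
  -2 -> -5 -> 4 -> 12 -> 12 -> -48
  30 -> 27 -> 36 -> 108 -> 108 -> -432
  20 -> 17 -> 26 -> 78 -> 78 -> -312
  29 -> 26 -> 35 -> 105 -> 105 -> -420

-12; -156; -48; -432; -312; -420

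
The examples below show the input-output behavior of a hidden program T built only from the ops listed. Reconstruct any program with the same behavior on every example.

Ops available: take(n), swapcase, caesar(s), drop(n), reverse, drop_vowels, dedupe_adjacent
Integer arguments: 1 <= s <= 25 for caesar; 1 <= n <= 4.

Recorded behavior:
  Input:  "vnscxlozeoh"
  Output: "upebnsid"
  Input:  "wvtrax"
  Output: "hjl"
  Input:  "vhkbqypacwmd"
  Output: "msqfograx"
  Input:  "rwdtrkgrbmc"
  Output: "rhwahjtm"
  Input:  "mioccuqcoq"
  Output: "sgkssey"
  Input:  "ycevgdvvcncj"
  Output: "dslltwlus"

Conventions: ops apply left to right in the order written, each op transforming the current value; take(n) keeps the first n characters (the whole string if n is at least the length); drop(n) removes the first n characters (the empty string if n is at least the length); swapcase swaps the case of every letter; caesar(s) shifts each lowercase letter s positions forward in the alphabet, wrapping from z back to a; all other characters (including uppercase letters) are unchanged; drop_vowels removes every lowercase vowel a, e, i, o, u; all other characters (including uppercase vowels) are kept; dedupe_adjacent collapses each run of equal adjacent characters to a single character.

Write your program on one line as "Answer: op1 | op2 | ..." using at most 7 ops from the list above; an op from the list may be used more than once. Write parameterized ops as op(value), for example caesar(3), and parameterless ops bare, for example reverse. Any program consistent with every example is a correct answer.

drop(1) | reverse | caesar(16) | swapcase | drop(2) | swapcase

Check, running the answer program on each example:
  "vnscxlozeoh" -> "nscxlozeoh" -> "hoezolxcsn" -> "xeupebnsid" -> "XEUPEBNSID" -> "UPEBNSID" -> "upebnsid"
  "wvtrax" -> "vtrax" -> "xartv" -> "nqhjl" -> "NQHJL" -> "HJL" -> "hjl"
  "vhkbqypacwmd" -> "hkbqypacwmd" -> "dmwcapyqbkh" -> "tcmsqfograx" -> "TCMSQFOGRAX" -> "MSQFOGRAX" -> "msqfograx"
  "rwdtrkgrbmc" -> "wdtrkgrbmc" -> "cmbrgkrtdw" -> "scrhwahjtm" -> "SCRHWAHJTM" -> "RHWAHJTM" -> "rhwahjtm"
  "mioccuqcoq" -> "ioccuqcoq" -> "qocquccoi" -> "gesgkssey" -> "GESGKSSEY" -> "SGKSSEY" -> "sgkssey"
  "ycevgdvvcncj" -> "cevgdvvcncj" -> "jcncvvdgvec" -> "zsdslltwlus" -> "ZSDSLLTWLUS" -> "DSLLTWLUS" -> "dslltwlus"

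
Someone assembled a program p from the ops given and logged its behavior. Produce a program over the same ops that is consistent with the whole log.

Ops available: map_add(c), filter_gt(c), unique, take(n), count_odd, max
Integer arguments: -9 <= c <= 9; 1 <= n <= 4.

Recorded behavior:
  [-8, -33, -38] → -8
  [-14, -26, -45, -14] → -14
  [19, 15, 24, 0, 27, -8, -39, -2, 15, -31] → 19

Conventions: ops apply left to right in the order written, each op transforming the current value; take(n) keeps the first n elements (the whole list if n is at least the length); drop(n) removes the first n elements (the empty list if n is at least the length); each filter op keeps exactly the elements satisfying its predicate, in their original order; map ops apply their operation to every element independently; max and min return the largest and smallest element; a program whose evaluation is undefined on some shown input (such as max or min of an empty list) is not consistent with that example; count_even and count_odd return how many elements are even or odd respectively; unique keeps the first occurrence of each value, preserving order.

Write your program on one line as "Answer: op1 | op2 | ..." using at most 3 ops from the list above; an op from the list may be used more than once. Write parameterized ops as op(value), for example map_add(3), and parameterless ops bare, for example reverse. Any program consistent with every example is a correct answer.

take(1) | max

Check, running the answer program on each example:
  [-8, -33, -38] -> [-8] -> -8
  [-14, -26, -45, -14] -> [-14] -> -14
  [19, 15, 24, 0, 27, -8, -39, -2, 15, -31] -> [19] -> 19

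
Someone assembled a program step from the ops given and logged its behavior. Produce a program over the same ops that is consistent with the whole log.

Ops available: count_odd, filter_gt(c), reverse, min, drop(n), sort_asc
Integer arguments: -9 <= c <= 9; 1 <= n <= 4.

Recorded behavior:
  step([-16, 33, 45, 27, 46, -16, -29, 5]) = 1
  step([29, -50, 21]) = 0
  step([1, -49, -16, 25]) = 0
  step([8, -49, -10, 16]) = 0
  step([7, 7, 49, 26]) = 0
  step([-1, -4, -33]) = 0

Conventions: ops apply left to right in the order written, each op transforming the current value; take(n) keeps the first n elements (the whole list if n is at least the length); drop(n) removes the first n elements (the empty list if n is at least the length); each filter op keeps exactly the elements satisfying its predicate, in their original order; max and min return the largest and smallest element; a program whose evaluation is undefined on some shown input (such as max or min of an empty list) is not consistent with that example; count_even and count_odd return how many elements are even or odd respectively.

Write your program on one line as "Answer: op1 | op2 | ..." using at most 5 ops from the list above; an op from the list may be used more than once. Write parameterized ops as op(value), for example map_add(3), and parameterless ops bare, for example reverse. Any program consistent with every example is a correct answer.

drop(4) | sort_asc | drop(2) | count_odd

Check, running the answer program on each example:
  [-16, 33, 45, 27, 46, -16, -29, 5] -> [46, -16, -29, 5] -> [-29, -16, 5, 46] -> [5, 46] -> 1
  [29, -50, 21] -> [] -> [] -> [] -> 0
  [1, -49, -16, 25] -> [] -> [] -> [] -> 0
  [8, -49, -10, 16] -> [] -> [] -> [] -> 0
  [7, 7, 49, 26] -> [] -> [] -> [] -> 0
  [-1, -4, -33] -> [] -> [] -> [] -> 0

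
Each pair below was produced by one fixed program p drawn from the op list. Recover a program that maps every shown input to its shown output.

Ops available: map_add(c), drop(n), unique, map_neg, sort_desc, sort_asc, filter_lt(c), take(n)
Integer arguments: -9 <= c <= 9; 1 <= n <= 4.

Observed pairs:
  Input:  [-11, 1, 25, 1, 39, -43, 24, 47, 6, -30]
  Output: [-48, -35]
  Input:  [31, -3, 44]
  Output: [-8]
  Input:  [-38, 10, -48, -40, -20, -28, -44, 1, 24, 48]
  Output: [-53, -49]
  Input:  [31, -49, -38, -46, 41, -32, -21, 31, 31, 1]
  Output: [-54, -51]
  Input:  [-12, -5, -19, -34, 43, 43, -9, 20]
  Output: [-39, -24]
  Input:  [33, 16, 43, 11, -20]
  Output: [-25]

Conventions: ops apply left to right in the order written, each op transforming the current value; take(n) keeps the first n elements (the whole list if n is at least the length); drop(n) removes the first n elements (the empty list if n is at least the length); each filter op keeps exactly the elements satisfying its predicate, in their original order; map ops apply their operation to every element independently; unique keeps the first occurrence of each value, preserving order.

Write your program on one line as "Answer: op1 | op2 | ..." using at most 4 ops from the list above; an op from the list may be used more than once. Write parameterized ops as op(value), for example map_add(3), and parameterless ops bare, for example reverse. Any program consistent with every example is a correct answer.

filter_lt(0) | sort_asc | take(2) | map_add(-5)

Check, running the answer program on each example:
  [-11, 1, 25, 1, 39, -43, 24, 47, 6, -30] -> [-11, -43, -30] -> [-43, -30, -11] -> [-43, -30] -> [-48, -35]
  [31, -3, 44] -> [-3] -> [-3] -> [-3] -> [-8]
  [-38, 10, -48, -40, -20, -28, -44, 1, 24, 48] -> [-38, -48, -40, -20, -28, -44] -> [-48, -44, -40, -38, -28, -20] -> [-48, -44] -> [-53, -49]
  [31, -49, -38, -46, 41, -32, -21, 31, 31, 1] -> [-49, -38, -46, -32, -21] -> [-49, -46, -38, -32, -21] -> [-49, -46] -> [-54, -51]
  [-12, -5, -19, -34, 43, 43, -9, 20] -> [-12, -5, -19, -34, -9] -> [-34, -19, -12, -9, -5] -> [-34, -19] -> [-39, -24]
  [33, 16, 43, 11, -20] -> [-20] -> [-20] -> [-20] -> [-25]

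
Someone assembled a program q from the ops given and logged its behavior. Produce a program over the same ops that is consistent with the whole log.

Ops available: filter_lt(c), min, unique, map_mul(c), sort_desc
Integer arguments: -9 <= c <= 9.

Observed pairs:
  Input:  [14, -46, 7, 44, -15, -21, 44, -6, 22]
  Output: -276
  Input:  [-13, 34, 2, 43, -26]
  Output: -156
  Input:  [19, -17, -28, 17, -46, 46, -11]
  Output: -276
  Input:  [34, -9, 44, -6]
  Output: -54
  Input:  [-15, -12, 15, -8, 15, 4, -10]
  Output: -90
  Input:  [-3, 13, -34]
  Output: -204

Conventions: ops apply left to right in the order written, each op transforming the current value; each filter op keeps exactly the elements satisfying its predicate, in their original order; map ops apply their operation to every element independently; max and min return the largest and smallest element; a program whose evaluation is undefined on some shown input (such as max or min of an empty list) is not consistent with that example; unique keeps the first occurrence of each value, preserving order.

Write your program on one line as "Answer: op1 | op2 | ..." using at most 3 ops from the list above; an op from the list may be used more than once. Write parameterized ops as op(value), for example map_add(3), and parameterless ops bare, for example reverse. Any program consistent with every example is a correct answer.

sort_desc | map_mul(6) | min

Check, running the answer program on each example:
  [14, -46, 7, 44, -15, -21, 44, -6, 22] -> [44, 44, 22, 14, 7, -6, -15, -21, -46] -> [264, 264, 132, 84, 42, -36, -90, -126, -276] -> -276
  [-13, 34, 2, 43, -26] -> [43, 34, 2, -13, -26] -> [258, 204, 12, -78, -156] -> -156
  [19, -17, -28, 17, -46, 46, -11] -> [46, 19, 17, -11, -17, -28, -46] -> [276, 114, 102, -66, -102, -168, -276] -> -276
  [34, -9, 44, -6] -> [44, 34, -6, -9] -> [264, 204, -36, -54] -> -54
  [-15, -12, 15, -8, 15, 4, -10] -> [15, 15, 4, -8, -10, -12, -15] -> [90, 90, 24, -48, -60, -72, -90] -> -90
  [-3, 13, -34] -> [13, -3, -34] -> [78, -18, -204] -> -204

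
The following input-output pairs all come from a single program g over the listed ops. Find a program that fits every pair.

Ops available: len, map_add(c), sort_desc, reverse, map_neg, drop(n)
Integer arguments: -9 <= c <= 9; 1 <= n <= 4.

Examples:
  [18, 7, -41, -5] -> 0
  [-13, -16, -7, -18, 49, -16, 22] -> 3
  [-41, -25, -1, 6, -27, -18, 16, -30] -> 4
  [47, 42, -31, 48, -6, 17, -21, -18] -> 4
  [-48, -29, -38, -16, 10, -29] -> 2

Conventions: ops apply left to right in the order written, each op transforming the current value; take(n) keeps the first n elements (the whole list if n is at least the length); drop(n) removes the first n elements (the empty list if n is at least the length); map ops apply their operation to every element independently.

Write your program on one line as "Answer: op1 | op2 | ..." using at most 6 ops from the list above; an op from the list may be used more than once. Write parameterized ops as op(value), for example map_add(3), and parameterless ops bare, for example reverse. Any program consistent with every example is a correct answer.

drop(2) | drop(2) | sort_desc | reverse | map_neg | len

Check, running the answer program on each example:
  [18, 7, -41, -5] -> [-41, -5] -> [] -> [] -> [] -> [] -> 0
  [-13, -16, -7, -18, 49, -16, 22] -> [-7, -18, 49, -16, 22] -> [49, -16, 22] -> [49, 22, -16] -> [-16, 22, 49] -> [16, -22, -49] -> 3
  [-41, -25, -1, 6, -27, -18, 16, -30] -> [-1, 6, -27, -18, 16, -30] -> [-27, -18, 16, -30] -> [16, -18, -27, -30] -> [-30, -27, -18, 16] -> [30, 27, 18, -16] -> 4
  [47, 42, -31, 48, -6, 17, -21, -18] -> [-31, 48, -6, 17, -21, -18] -> [-6, 17, -21, -18] -> [17, -6, -18, -21] -> [-21, -18, -6, 17] -> [21, 18, 6, -17] -> 4
  [-48, -29, -38, -16, 10, -29] -> [-38, -16, 10, -29] -> [10, -29] -> [10, -29] -> [-29, 10] -> [29, -10] -> 2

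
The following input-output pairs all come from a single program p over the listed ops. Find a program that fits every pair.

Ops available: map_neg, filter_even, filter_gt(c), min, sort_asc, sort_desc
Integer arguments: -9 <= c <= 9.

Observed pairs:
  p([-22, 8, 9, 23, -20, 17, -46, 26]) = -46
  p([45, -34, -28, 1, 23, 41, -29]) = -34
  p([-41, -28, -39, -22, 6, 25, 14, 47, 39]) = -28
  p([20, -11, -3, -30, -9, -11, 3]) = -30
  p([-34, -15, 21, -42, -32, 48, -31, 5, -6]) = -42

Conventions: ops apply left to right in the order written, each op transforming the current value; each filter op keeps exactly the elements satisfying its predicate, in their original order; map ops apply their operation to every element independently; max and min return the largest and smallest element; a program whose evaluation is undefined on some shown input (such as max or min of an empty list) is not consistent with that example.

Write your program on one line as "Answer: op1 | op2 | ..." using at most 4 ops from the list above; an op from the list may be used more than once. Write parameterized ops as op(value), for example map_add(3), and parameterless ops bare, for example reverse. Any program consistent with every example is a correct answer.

sort_asc | filter_even | min

Check, running the answer program on each example:
  [-22, 8, 9, 23, -20, 17, -46, 26] -> [-46, -22, -20, 8, 9, 17, 23, 26] -> [-46, -22, -20, 8, 26] -> -46
  [45, -34, -28, 1, 23, 41, -29] -> [-34, -29, -28, 1, 23, 41, 45] -> [-34, -28] -> -34
  [-41, -28, -39, -22, 6, 25, 14, 47, 39] -> [-41, -39, -28, -22, 6, 14, 25, 39, 47] -> [-28, -22, 6, 14] -> -28
  [20, -11, -3, -30, -9, -11, 3] -> [-30, -11, -11, -9, -3, 3, 20] -> [-30, 20] -> -30
  [-34, -15, 21, -42, -32, 48, -31, 5, -6] -> [-42, -34, -32, -31, -15, -6, 5, 21, 48] -> [-42, -34, -32, -6, 48] -> -42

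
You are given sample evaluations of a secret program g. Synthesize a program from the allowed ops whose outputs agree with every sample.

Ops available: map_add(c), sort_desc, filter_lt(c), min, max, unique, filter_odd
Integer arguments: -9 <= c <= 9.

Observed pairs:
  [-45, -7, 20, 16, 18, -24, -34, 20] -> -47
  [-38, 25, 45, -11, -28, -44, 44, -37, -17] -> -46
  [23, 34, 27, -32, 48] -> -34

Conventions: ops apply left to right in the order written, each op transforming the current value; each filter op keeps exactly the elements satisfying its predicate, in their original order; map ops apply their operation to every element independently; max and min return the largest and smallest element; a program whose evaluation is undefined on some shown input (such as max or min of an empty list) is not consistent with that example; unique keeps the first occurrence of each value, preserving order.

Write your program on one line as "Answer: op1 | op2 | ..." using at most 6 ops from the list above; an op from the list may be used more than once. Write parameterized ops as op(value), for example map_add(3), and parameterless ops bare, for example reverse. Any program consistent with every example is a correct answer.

map_add(2) | map_add(-4) | sort_desc | filter_lt(-4) | min

Check, running the answer program on each example:
  [-45, -7, 20, 16, 18, -24, -34, 20] -> [-43, -5, 22, 18, 20, -22, -32, 22] -> [-47, -9, 18, 14, 16, -26, -36, 18] -> [18, 18, 16, 14, -9, -26, -36, -47] -> [-9, -26, -36, -47] -> -47
  [-38, 25, 45, -11, -28, -44, 44, -37, -17] -> [-36, 27, 47, -9, -26, -42, 46, -35, -15] -> [-40, 23, 43, -13, -30, -46, 42, -39, -19] -> [43, 42, 23, -13, -19, -30, -39, -40, -46] -> [-13, -19, -30, -39, -40, -46] -> -46
  [23, 34, 27, -32, 48] -> [25, 36, 29, -30, 50] -> [21, 32, 25, -34, 46] -> [46, 32, 25, 21, -34] -> [-34] -> -34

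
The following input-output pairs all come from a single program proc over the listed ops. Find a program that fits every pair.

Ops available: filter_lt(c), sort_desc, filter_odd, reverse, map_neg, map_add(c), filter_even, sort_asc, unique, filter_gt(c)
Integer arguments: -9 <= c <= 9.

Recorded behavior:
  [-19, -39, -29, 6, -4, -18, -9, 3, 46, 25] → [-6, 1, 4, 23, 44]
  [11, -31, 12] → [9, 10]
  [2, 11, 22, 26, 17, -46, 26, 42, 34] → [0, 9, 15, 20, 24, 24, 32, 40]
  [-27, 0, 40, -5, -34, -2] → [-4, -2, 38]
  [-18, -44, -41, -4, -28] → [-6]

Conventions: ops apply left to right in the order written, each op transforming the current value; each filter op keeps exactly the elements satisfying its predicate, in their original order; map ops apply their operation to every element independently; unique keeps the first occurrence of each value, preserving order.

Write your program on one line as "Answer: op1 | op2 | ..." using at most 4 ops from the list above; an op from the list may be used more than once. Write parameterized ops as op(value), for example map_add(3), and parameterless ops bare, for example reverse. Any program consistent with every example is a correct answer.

sort_desc | map_add(-2) | sort_asc | filter_gt(-7)

Check, running the answer program on each example:
  [-19, -39, -29, 6, -4, -18, -9, 3, 46, 25] -> [46, 25, 6, 3, -4, -9, -18, -19, -29, -39] -> [44, 23, 4, 1, -6, -11, -20, -21, -31, -41] -> [-41, -31, -21, -20, -11, -6, 1, 4, 23, 44] -> [-6, 1, 4, 23, 44]
  [11, -31, 12] -> [12, 11, -31] -> [10, 9, -33] -> [-33, 9, 10] -> [9, 10]
  [2, 11, 22, 26, 17, -46, 26, 42, 34] -> [42, 34, 26, 26, 22, 17, 11, 2, -46] -> [40, 32, 24, 24, 20, 15, 9, 0, -48] -> [-48, 0, 9, 15, 20, 24, 24, 32, 40] -> [0, 9, 15, 20, 24, 24, 32, 40]
  [-27, 0, 40, -5, -34, -2] -> [40, 0, -2, -5, -27, -34] -> [38, -2, -4, -7, -29, -36] -> [-36, -29, -7, -4, -2, 38] -> [-4, -2, 38]
  [-18, -44, -41, -4, -28] -> [-4, -18, -28, -41, -44] -> [-6, -20, -30, -43, -46] -> [-46, -43, -30, -20, -6] -> [-6]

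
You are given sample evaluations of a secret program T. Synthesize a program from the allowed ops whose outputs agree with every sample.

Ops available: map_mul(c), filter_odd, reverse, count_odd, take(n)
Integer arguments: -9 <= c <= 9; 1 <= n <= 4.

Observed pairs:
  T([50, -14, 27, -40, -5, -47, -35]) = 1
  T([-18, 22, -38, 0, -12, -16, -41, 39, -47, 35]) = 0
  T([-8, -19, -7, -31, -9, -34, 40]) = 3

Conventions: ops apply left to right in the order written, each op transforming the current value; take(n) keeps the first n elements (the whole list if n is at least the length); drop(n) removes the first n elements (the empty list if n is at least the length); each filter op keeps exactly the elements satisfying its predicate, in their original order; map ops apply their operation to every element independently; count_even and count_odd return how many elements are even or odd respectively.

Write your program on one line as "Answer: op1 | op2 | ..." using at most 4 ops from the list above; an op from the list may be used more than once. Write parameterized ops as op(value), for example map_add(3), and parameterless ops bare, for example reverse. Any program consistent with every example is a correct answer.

take(4) | filter_odd | reverse | count_odd

Check, running the answer program on each example:
  [50, -14, 27, -40, -5, -47, -35] -> [50, -14, 27, -40] -> [27] -> [27] -> 1
  [-18, 22, -38, 0, -12, -16, -41, 39, -47, 35] -> [-18, 22, -38, 0] -> [] -> [] -> 0
  [-8, -19, -7, -31, -9, -34, 40] -> [-8, -19, -7, -31] -> [-19, -7, -31] -> [-31, -7, -19] -> 3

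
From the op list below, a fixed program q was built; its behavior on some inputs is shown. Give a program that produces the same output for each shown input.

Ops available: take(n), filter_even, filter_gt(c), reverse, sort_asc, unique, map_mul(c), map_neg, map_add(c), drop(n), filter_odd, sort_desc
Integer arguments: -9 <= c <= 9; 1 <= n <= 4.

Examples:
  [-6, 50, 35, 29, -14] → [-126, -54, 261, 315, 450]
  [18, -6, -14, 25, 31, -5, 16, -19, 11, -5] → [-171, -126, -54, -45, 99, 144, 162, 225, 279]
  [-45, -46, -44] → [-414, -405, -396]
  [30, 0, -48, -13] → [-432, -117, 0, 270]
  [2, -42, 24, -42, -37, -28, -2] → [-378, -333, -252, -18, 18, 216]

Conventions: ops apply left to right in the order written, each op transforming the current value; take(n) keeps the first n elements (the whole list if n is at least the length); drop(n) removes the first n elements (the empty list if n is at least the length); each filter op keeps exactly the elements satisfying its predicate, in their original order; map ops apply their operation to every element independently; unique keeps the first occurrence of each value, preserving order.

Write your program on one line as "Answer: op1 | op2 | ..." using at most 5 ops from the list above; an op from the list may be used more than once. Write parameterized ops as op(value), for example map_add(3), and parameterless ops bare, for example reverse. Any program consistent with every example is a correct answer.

unique | sort_desc | sort_asc | map_mul(-9) | map_neg

Check, running the answer program on each example:
  [-6, 50, 35, 29, -14] -> [-6, 50, 35, 29, -14] -> [50, 35, 29, -6, -14] -> [-14, -6, 29, 35, 50] -> [126, 54, -261, -315, -450] -> [-126, -54, 261, 315, 450]
  [18, -6, -14, 25, 31, -5, 16, -19, 11, -5] -> [18, -6, -14, 25, 31, -5, 16, -19, 11] -> [31, 25, 18, 16, 11, -5, -6, -14, -19] -> [-19, -14, -6, -5, 11, 16, 18, 25, 31] -> [171, 126, 54, 45, -99, -144, -162, -225, -279] -> [-171, -126, -54, -45, 99, 144, 162, 225, 279]
  [-45, -46, -44] -> [-45, -46, -44] -> [-44, -45, -46] -> [-46, -45, -44] -> [414, 405, 396] -> [-414, -405, -396]
  [30, 0, -48, -13] -> [30, 0, -48, -13] -> [30, 0, -13, -48] -> [-48, -13, 0, 30] -> [432, 117, 0, -270] -> [-432, -117, 0, 270]
  [2, -42, 24, -42, -37, -28, -2] -> [2, -42, 24, -37, -28, -2] -> [24, 2, -2, -28, -37, -42] -> [-42, -37, -28, -2, 2, 24] -> [378, 333, 252, 18, -18, -216] -> [-378, -333, -252, -18, 18, 216]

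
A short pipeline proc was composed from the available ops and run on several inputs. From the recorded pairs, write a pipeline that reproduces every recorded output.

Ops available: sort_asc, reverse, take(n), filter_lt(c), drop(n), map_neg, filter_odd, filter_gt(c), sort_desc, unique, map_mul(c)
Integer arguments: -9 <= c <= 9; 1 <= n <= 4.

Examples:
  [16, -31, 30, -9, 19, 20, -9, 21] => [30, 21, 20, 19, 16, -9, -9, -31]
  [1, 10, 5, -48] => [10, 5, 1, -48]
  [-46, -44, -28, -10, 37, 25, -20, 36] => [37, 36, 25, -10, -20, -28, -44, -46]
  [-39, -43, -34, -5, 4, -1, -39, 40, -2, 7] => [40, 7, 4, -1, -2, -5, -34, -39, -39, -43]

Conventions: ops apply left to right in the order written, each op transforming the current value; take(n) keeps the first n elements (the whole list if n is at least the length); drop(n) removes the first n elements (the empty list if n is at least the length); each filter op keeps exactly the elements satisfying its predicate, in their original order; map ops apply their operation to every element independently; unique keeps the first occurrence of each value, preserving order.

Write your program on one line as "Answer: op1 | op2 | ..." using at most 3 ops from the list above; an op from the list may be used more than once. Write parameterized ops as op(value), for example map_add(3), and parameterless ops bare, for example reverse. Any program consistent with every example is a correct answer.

map_neg | sort_asc | map_neg

Check, running the answer program on each example:
  [16, -31, 30, -9, 19, 20, -9, 21] -> [-16, 31, -30, 9, -19, -20, 9, -21] -> [-30, -21, -20, -19, -16, 9, 9, 31] -> [30, 21, 20, 19, 16, -9, -9, -31]
  [1, 10, 5, -48] -> [-1, -10, -5, 48] -> [-10, -5, -1, 48] -> [10, 5, 1, -48]
  [-46, -44, -28, -10, 37, 25, -20, 36] -> [46, 44, 28, 10, -37, -25, 20, -36] -> [-37, -36, -25, 10, 20, 28, 44, 46] -> [37, 36, 25, -10, -20, -28, -44, -46]
  [-39, -43, -34, -5, 4, -1, -39, 40, -2, 7] -> [39, 43, 34, 5, -4, 1, 39, -40, 2, -7] -> [-40, -7, -4, 1, 2, 5, 34, 39, 39, 43] -> [40, 7, 4, -1, -2, -5, -34, -39, -39, -43]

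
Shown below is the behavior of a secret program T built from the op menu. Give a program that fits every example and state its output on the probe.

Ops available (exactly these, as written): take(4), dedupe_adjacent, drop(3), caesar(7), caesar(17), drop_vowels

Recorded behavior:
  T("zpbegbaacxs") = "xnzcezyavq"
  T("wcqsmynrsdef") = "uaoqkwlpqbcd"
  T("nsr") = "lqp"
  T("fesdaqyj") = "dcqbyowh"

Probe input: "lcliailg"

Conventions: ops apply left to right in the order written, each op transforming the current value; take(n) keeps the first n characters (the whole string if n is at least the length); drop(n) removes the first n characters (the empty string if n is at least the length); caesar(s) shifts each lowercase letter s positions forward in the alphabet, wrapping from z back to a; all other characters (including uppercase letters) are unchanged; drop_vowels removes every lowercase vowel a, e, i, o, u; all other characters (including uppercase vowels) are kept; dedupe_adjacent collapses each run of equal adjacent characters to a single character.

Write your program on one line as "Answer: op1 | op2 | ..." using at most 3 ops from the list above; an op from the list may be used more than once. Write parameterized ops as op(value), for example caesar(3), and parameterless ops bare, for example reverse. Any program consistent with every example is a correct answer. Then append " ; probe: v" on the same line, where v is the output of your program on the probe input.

dedupe_adjacent | caesar(7) | caesar(17) ; probe: "jajgygje"

Check, running the answer program on each example:
  "zpbegbaacxs" -> "zpbegbacxs" -> "gwilnihjez" -> "xnzcezyavq"
  "wcqsmynrsdef" -> "wcqsmynrsdef" -> "djxztfuyzklm" -> "uaoqkwlpqbcd"
  "nsr" -> "nsr" -> "uzy" -> "lqp"
  "fesdaqyj" -> "fesdaqyj" -> "mlzkhxfq" -> "dcqbyowh"
  probe: "lcliailg" -> "lcliailg" -> "sjsphpsn" -> "jajgygje"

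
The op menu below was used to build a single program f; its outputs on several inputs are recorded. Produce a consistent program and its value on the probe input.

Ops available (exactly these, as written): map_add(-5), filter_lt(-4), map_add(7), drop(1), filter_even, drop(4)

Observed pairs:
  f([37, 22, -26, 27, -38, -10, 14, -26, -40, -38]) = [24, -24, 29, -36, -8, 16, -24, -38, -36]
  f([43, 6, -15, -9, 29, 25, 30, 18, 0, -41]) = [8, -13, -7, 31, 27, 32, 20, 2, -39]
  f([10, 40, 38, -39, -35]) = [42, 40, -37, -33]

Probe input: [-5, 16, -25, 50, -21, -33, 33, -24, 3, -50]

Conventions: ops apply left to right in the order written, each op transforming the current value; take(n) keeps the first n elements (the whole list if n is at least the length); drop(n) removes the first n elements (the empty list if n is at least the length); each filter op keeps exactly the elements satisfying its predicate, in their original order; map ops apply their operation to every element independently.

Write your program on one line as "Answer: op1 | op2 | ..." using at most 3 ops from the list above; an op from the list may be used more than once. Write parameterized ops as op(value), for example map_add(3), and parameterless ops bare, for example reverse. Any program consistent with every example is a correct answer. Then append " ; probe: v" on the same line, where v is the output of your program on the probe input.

drop(1) | map_add(7) | map_add(-5) ; probe: [18, -23, 52, -19, -31, 35, -22, 5, -48]

Check, running the answer program on each example:
  [37, 22, -26, 27, -38, -10, 14, -26, -40, -38] -> [22, -26, 27, -38, -10, 14, -26, -40, -38] -> [29, -19, 34, -31, -3, 21, -19, -33, -31] -> [24, -24, 29, -36, -8, 16, -24, -38, -36]
  [43, 6, -15, -9, 29, 25, 30, 18, 0, -41] -> [6, -15, -9, 29, 25, 30, 18, 0, -41] -> [13, -8, -2, 36, 32, 37, 25, 7, -34] -> [8, -13, -7, 31, 27, 32, 20, 2, -39]
  [10, 40, 38, -39, -35] -> [40, 38, -39, -35] -> [47, 45, -32, -28] -> [42, 40, -37, -33]
  probe: [-5, 16, -25, 50, -21, -33, 33, -24, 3, -50] -> [16, -25, 50, -21, -33, 33, -24, 3, -50] -> [23, -18, 57, -14, -26, 40, -17, 10, -43] -> [18, -23, 52, -19, -31, 35, -22, 5, -48]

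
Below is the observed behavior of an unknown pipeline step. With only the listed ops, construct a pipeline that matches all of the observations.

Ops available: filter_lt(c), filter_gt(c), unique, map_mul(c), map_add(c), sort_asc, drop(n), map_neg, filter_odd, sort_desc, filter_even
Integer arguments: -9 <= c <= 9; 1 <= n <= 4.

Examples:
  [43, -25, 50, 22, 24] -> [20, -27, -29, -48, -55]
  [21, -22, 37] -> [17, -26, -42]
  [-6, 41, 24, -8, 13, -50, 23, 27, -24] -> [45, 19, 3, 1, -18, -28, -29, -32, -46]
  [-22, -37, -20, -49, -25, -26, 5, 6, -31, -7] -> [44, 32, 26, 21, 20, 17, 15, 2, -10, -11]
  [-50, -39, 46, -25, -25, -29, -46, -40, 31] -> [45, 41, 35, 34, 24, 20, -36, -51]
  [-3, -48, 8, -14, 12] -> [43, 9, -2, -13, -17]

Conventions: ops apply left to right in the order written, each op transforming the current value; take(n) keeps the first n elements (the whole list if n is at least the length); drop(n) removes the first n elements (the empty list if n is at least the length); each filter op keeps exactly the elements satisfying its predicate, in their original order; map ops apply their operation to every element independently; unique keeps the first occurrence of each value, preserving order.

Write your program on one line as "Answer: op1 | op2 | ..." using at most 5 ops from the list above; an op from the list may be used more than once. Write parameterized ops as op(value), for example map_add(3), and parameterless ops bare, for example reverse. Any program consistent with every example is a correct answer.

map_neg | sort_desc | unique | map_add(-5)

Check, running the answer program on each example:
  [43, -25, 50, 22, 24] -> [-43, 25, -50, -22, -24] -> [25, -22, -24, -43, -50] -> [25, -22, -24, -43, -50] -> [20, -27, -29, -48, -55]
  [21, -22, 37] -> [-21, 22, -37] -> [22, -21, -37] -> [22, -21, -37] -> [17, -26, -42]
  [-6, 41, 24, -8, 13, -50, 23, 27, -24] -> [6, -41, -24, 8, -13, 50, -23, -27, 24] -> [50, 24, 8, 6, -13, -23, -24, -27, -41] -> [50, 24, 8, 6, -13, -23, -24, -27, -41] -> [45, 19, 3, 1, -18, -28, -29, -32, -46]
  [-22, -37, -20, -49, -25, -26, 5, 6, -31, -7] -> [22, 37, 20, 49, 25, 26, -5, -6, 31, 7] -> [49, 37, 31, 26, 25, 22, 20, 7, -5, -6] -> [49, 37, 31, 26, 25, 22, 20, 7, -5, -6] -> [44, 32, 26, 21, 20, 17, 15, 2, -10, -11]
  [-50, -39, 46, -25, -25, -29, -46, -40, 31] -> [50, 39, -46, 25, 25, 29, 46, 40, -31] -> [50, 46, 40, 39, 29, 25, 25, -31, -46] -> [50, 46, 40, 39, 29, 25, -31, -46] -> [45, 41, 35, 34, 24, 20, -36, -51]
  [-3, -48, 8, -14, 12] -> [3, 48, -8, 14, -12] -> [48, 14, 3, -8, -12] -> [48, 14, 3, -8, -12] -> [43, 9, -2, -13, -17]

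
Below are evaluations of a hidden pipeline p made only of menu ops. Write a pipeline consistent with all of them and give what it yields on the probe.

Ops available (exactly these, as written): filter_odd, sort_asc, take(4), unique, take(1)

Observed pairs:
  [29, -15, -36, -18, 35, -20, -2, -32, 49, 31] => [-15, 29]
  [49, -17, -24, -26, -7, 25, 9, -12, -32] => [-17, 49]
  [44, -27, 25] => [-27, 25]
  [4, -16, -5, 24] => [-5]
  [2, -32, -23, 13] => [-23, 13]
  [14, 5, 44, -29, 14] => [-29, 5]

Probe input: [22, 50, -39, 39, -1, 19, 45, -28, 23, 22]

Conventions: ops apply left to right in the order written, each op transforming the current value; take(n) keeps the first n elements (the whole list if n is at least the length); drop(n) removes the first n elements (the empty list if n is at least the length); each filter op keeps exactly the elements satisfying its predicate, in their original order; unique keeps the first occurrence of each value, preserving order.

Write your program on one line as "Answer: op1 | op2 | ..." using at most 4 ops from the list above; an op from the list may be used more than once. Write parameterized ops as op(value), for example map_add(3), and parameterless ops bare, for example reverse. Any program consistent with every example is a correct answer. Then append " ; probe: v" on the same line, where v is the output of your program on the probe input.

take(4) | sort_asc | filter_odd ; probe: [-39, 39]

Check, running the answer program on each example:
  [29, -15, -36, -18, 35, -20, -2, -32, 49, 31] -> [29, -15, -36, -18] -> [-36, -18, -15, 29] -> [-15, 29]
  [49, -17, -24, -26, -7, 25, 9, -12, -32] -> [49, -17, -24, -26] -> [-26, -24, -17, 49] -> [-17, 49]
  [44, -27, 25] -> [44, -27, 25] -> [-27, 25, 44] -> [-27, 25]
  [4, -16, -5, 24] -> [4, -16, -5, 24] -> [-16, -5, 4, 24] -> [-5]
  [2, -32, -23, 13] -> [2, -32, -23, 13] -> [-32, -23, 2, 13] -> [-23, 13]
  [14, 5, 44, -29, 14] -> [14, 5, 44, -29] -> [-29, 5, 14, 44] -> [-29, 5]
  probe: [22, 50, -39, 39, -1, 19, 45, -28, 23, 22] -> [22, 50, -39, 39] -> [-39, 22, 39, 50] -> [-39, 39]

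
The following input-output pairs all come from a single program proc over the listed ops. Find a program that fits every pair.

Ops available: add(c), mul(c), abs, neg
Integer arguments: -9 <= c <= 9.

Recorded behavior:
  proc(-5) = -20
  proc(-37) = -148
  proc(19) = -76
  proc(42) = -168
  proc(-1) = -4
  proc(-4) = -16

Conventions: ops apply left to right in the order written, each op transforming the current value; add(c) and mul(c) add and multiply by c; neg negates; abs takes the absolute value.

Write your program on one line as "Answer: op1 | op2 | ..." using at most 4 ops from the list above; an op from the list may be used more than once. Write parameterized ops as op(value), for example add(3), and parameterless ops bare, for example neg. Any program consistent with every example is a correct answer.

neg | abs | mul(-4)

Check, running the answer program on each example:
  -5 -> 5 -> 5 -> -20
  -37 -> 37 -> 37 -> -148
  19 -> -19 -> 19 -> -76
  42 -> -42 -> 42 -> -168
  -1 -> 1 -> 1 -> -4
  -4 -> 4 -> 4 -> -16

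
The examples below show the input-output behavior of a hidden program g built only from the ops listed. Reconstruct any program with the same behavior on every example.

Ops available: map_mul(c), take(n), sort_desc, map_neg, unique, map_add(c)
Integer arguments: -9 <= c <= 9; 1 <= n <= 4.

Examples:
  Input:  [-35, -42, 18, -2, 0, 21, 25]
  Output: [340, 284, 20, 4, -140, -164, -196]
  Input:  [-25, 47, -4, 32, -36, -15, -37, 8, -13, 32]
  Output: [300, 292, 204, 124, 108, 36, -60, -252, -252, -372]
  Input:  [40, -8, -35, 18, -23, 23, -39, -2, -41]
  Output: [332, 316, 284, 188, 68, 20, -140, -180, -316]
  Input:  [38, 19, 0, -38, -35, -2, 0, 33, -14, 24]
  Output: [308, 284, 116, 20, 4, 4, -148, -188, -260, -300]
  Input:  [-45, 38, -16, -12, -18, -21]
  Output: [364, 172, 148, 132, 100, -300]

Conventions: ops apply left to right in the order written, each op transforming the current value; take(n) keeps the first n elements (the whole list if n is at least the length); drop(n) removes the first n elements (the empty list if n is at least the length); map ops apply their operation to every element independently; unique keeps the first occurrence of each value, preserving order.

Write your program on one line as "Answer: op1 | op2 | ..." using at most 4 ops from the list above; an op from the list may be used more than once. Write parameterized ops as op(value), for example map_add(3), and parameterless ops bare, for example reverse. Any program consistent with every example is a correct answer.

map_mul(-8) | sort_desc | map_add(2) | map_add(2)

Check, running the answer program on each example:
  [-35, -42, 18, -2, 0, 21, 25] -> [280, 336, -144, 16, 0, -168, -200] -> [336, 280, 16, 0, -144, -168, -200] -> [338, 282, 18, 2, -142, -166, -198] -> [340, 284, 20, 4, -140, -164, -196]
  [-25, 47, -4, 32, -36, -15, -37, 8, -13, 32] -> [200, -376, 32, -256, 288, 120, 296, -64, 104, -256] -> [296, 288, 200, 120, 104, 32, -64, -256, -256, -376] -> [298, 290, 202, 122, 106, 34, -62, -254, -254, -374] -> [300, 292, 204, 124, 108, 36, -60, -252, -252, -372]
  [40, -8, -35, 18, -23, 23, -39, -2, -41] -> [-320, 64, 280, -144, 184, -184, 312, 16, 328] -> [328, 312, 280, 184, 64, 16, -144, -184, -320] -> [330, 314, 282, 186, 66, 18, -142, -182, -318] -> [332, 316, 284, 188, 68, 20, -140, -180, -316]
  [38, 19, 0, -38, -35, -2, 0, 33, -14, 24] -> [-304, -152, 0, 304, 280, 16, 0, -264, 112, -192] -> [304, 280, 112, 16, 0, 0, -152, -192, -264, -304] -> [306, 282, 114, 18, 2, 2, -150, -190, -262, -302] -> [308, 284, 116, 20, 4, 4, -148, -188, -260, -300]
  [-45, 38, -16, -12, -18, -21] -> [360, -304, 128, 96, 144, 168] -> [360, 168, 144, 128, 96, -304] -> [362, 170, 146, 130, 98, -302] -> [364, 172, 148, 132, 100, -300]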